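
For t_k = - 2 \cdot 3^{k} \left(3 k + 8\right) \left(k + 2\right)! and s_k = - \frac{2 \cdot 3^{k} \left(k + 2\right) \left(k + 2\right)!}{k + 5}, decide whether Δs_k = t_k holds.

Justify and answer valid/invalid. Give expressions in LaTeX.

s_(k+1) = -6*3**k*(k + 3)*factorial(k + 3)/(k + 6)
s_(k+1) − s_k = -2*3**k*(3*k**3 + 32*k**2 + 109*k + 123)*factorial(k + 2)/((k + 5)*(k + 6))
(s_(k+1) − s_k) − t_k = 6*3**k*(3*k**2 + 23*k + 39)*factorial(k + 2)/((k + 5)*(k + 6))

Invalid: residual \frac{6 \cdot 3^{k} \left(3 k^{2} + 23 k + 39\right) \left(k + 2\right)!}{\left(k + 5\right) \left(k + 6\right)} ≠ 0.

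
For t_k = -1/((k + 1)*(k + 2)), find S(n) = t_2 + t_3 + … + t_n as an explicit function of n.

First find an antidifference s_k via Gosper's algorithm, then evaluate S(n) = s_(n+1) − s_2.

S(n) = (1 - n)/(3*(n + 2))

Ratio r(k) = (k + 1)/(k + 3).
Take A(k)=k + 1, B(k)=k + 3, C(k)=1.
Solve (k + 1)·f(k+1) − (k + 2)·f(k) = 1.
d = 1 from the (1,1,0) case.
Solve for f: f(k) = k (degree 1 ≤ 1).
Certificate R = B(k−1)f/C = k*(k + 2) gives s_k = -k/(k + 1).
Δs = -1/(k**2 + 3*k + 2), as required.
Σ_(k=2)^n t_k = s_(n+1) − s_(2) = ((-n - 1)/(n + 2)) − (-2/3), i.e. (1 - n)/(3*(n + 2)).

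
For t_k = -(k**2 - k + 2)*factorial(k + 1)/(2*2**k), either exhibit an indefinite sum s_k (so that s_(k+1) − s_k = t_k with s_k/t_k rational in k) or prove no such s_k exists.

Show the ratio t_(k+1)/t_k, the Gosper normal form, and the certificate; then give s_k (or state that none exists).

Step 1: r(k) = (k + 2)*(-k + (k + 1)**2 + 1)/(2*(k**2 - k + 2)).
Gosper form: A/B · C(k+1)/C(k) with A=k/2 + 1, B=1, C=k**2 - k + 2.
f must satisfy (k/2 + 1)·f(k+1) − (1)·f(k) = k**2 - k + 2.
d = 1 from the (1,0,2) case.
Solving with deg f ≤ 1: f(k) = 2*(k - 2).
R(k) = B(k−1)·f(k)/C(k) = 2*(k - 2)/(k**2 - k + 2); s_k = R·t_k = -(k - 2)*factorial(k + 1)/2**k.
Verify: -(k**2 - k + 2)*factorial(k + 1)/(2*2**k) matches t_k.

s_k = -(k - 2)*factorial(k + 1)/2**k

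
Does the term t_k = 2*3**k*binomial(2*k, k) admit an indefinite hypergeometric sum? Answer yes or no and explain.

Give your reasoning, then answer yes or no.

No — key equation has no polynomial f.

The ratio is 6*(2*k + 1)/(k + 1).
Normal form (A,B,C) = (12*k + 6, k + 1, 1).
Key eq: (12*k + 6)·f(k+1) = (k)·f(k) + (1).
d = -1 from the (1,1,0) case.
d = -1 < 0 ⇒ no nonzero polynomial f; not summable.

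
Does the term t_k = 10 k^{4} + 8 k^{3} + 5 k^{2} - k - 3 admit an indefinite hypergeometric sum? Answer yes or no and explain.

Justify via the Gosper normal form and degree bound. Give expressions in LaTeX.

Ratio r(k) = (10*k**4 + 48*k**3 + 89*k**2 + 73*k + 19)/(10*k**4 + 8*k**3 + 5*k**2 - k - 3).
Normal form (A,B,C) = (1, 1, k**4 + 4*k**3/5 + k**2/2 - k/10 - 3/10).
Solve (1)·f(k+1) − (1)·f(k) = k**4 + 4*k**3/5 + k**2/2 - k/10 - 3/10.
deg f ≤ 5 (via 0,0,4).
Match coefficients ⇒ f(k) = k*(k**2 - k - 1)*(2*k**2 - k + 2)/10.
Then R = B(k−1)f/C = k*(k**2 - k - 1)*(2*k**2 - k + 2)/(10*k**4 + 8*k**3 + 5*k**2 - k - 3), so s_k = R(k)·t_k = k*(2*k**4 - 3*k**3 + k**2 - k - 2).
Verify: 10*k**4 + 8*k**3 + 5*k**2 - k - 3 matches t_k.

Yes. s_k = k \left(2 k^{4} - 3 k^{3} + k^{2} - k - 2\right).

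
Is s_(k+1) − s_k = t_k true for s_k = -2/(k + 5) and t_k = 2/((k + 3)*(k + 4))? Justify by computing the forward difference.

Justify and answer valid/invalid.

Invalid: residual 4*(-2*k - 9)/(k**4 + 18*k**3 + 119*k**2 + 342*k + 360) ≠ 0.

s_(k+1) = -2/(k + 6)
s_(k+1) − s_k = 2/((k + 5)*(k + 6))
(s_(k+1) − s_k) − t_k = 4*(-2*k - 9)/(k**4 + 18*k**3 + 119*k**2 + 342*k + 360)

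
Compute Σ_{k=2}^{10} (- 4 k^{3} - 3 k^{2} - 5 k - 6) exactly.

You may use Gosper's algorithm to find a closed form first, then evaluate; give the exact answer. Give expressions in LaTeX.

Step 1: r(k) = (4*k**3 + 15*k**2 + 23*k + 18)/(4*k**3 + 3*k**2 + 5*k + 6).
So A=1 and B=1, with C=k**3 + 3*k**2/4 + 5*k/4 + 3/2.
Key eq: (1)·f(k+1) = (1)·f(k) + (k**3 + 3*k**2/4 + 5*k/4 + 3/2).
Degrees (0,0,3) ⇒ d ≤ 4.
Solve for f: f(k) = k*(k + 1)*(k**2 - 2*k + 4)/4 (degree 4 ≤ 4).
R(k) = B(k−1)·f(k)/C(k) = k*(k**2 - 2*k + 4)/(4*k**2 - k + 6); s_k = R·t_k = k*(-k**3 + k**2 - 2*k - 4).
s_(k+1) − s_k = -4*k**3 - 3*k**2 - 5*k - 6 = t_k.
Sum = s_(11) − s_(2); s_(11) = -13596, s_(2) = -24 ⇒ -13572.

Σ = -13572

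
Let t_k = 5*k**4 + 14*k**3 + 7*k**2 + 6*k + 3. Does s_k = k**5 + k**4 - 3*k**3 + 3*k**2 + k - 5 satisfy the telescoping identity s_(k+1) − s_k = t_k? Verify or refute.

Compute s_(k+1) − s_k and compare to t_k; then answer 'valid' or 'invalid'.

valid (s_(k+1) − s_k reduces to t_k)

s_(k+1) = k**5 + 6*k**4 + 11*k**3 + 10*k**2 + 7*k - 2
s_(k+1) − s_k = 5*k**4 + 14*k**3 + 7*k**2 + 6*k + 3
(s_(k+1) − s_k) − t_k = 0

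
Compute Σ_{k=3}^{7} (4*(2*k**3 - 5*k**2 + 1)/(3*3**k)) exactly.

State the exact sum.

Ratio r(k) = (2*k**3 + k**2 - 4*k - 2)/(3*(2*k**3 - 5*k**2 + 1)).
Normal form (A,B,C) = (1/3, 1, k**3 - 5*k**2/2 + 1/2).
Need (1/3)·f(k+1) − (1)·f(k) = k**3 - 5*k**2/2 + 1/2.
d = 3 from the (0,0,3) case.
Match coefficients ⇒ f(k) = -3*(4*k**3 - 4*k**2 + 2*k + 3)/8.
Certificate R = B(k−1)f/C = -3*(4*k**3 - 4*k**2 + 2*k + 3)/(4*(2*k - 1)*(k**2 - 2*k - 1)) gives s_k = (-4*k**3 + 4*k**2 - 2*k - 3)/3**k.
s_(k+1) − s_k = 4*(2*k**3 - 5*k**2 + 1)/(3*3**k) = t_k.
Sum = s_(8) − s_(3); s_(8) = -1811/6561, s_(3) = -3 ⇒ 17872/6561.

Σ = 17872/6561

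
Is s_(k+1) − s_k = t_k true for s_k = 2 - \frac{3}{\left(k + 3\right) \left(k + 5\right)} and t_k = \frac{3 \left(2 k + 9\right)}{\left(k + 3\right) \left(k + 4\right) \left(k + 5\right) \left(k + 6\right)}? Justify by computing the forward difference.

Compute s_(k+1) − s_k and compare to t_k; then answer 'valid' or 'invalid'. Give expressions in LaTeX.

s_(k+1) = 2 - 3/((k + 4)*(k + 6))
s_(k+1) − s_k = 3*(2*k + 9)/(k**4 + 18*k**3 + 119*k**2 + 342*k + 360)
(s_(k+1) − s_k) − t_k = 0

valid (s_(k+1) − s_k reduces to t_k)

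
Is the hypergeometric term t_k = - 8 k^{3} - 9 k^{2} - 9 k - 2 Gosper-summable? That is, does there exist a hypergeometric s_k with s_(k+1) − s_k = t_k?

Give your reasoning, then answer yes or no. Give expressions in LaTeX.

Yes. s_k = k \left(- 2 k^{3} + k^{2} - 2 k + 1\right).

Ratio r(k) = (8*k**3 + 33*k**2 + 51*k + 28)/(8*k**3 + 9*k**2 + 9*k + 2).
Gosper form: A/B · C(k+1)/C(k) with A=1, B=1, C=k**3 + 9*k**2/8 + 9*k/8 + 1/4.
f must satisfy (1)·f(k+1) − (1)·f(k) = k**3 + 9*k**2/8 + 9*k/8 + 1/4.
deg f ≤ 4 (via 0,0,3).
A polynomial solution: f(k) = k*(2*k - 1)*(k**2 + 1)/8.
Get s_k = R·t_k = k*(-2*k**3 + k**2 - 2*k + 1) with R(k) = B(k−1)f(k)/C(k) = k*(2*k - 1)*(k**2 + 1)/(8*k**3 + 9*k**2 + 9*k + 2).
s_(k+1) − s_k = -8*k**3 - 9*k**2 - 9*k - 2 = t_k.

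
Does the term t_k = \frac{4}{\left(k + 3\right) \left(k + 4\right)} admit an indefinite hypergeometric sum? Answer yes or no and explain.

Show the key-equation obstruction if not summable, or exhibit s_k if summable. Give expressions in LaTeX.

Yes. s_k = \frac{4 k}{3 \left(k + 3\right)}.

r(k) = (k + 3)/(k + 5) after simplifying.
Factor: A=k + 3; B=k + 5; C=1.
Need (k + 3)·f(k+1) − (k + 4)·f(k) = 1.
Degrees (1,1,0) ⇒ d ≤ 1.
Coefficient equations give f(k) = k/3.
Certificate R = B(k−1)f/C = k*(k + 4)/3 gives s_k = 4*k/(3*(k + 3)).
Δs = 4/(k**2 + 7*k + 12), as required.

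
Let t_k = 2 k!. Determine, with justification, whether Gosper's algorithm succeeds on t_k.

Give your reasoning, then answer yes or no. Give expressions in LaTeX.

No — t_k has no hypergeometric antidifference.

r(k) = k + 1 after simplifying.
Factor: A=k + 1; B=1; C=1.
Need (k + 1)·f(k+1) − (1)·f(k) = 1.
d = -1 from the (1,0,0) case.
d = -1 < 0 ⇒ no nonzero polynomial f; not summable.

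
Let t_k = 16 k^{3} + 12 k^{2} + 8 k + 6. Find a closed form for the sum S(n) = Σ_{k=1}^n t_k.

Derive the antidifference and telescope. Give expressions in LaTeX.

S(n) = 2 n \left(2 n^{3} + 6 n^{2} + 7 n + 6\right)

t_(k+1)/t_k = (8*k**3 + 30*k**2 + 40*k + 21)/(8*k**3 + 6*k**2 + 4*k + 3).
A = 1, B = 1, C = k**3 + 3*k**2/4 + k/2 + 3/8.
Key eq: (1)·f(k+1) = (1)·f(k) + (k**3 + 3*k**2/4 + k/2 + 3/8).
Bound: deg f ≤ 4.
Solving with deg f ≤ 4: f(k) = k*(2*k**3 - 2*k**2 + k + 2)/8.
Certificate R = B(k−1)f/C = k*(2*k**3 - 2*k**2 + k + 2)/((4*k + 3)*(2*k**2 + 1)) gives s_k = 2*k*(2*k**3 - 2*k**2 + k + 2).
Verify: 16*k**3 + 12*k**2 + 8*k + 6 matches t_k.
Telescope: S(n) = s_(n+1) − s_(1) = 4*n**4 + 12*n**3 + 14*n**2 + 12*n + 6 − (6) = 2*n*(2*n**3 + 6*n**2 + 7*n + 6).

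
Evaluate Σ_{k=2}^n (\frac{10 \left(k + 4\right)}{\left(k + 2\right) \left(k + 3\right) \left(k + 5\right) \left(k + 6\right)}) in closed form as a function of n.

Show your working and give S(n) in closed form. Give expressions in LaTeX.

S(n) = \frac{5 \left(n^{2} + 9 n - 10\right)}{28 \left(n^{2} + 9 n + 18\right)}

Ratio r(k) = (k + 2)*(k + 5)**2/((k + 4)**2*(k + 7)).
Take A(k)=k + 2, B(k)=k + 7, C(k)=k**2 + 8*k + 16.
Key eq: (k + 2)·f(k+1) = (k + 6)·f(k) + (k**2 + 8*k + 16).
d = 4 from the (1,1,2) case.
Solve for f: f(k) = k*(k + 3)*(k + 4)*(k + 7)/20 (degree 4 ≤ 4).
R(k) = B(k−1)·f(k)/C(k) = k*(k + 3)*(k + 6)*(k + 7)/(20*(k + 4)); s_k = R·t_k = k*(k + 7)/(2*(k**2 + 7*k + 10)).
s_(k+1) − s_k = 10*(k + 4)/(k**4 + 16*k**3 + 91*k**2 + 216*k + 180) = t_k.
Evaluate: s_(n+1) = (n**2 + 9*n + 8)/(2*(n**2 + 9*n + 18)); subtract s_(2) = 9/28 ⇒ S(n) = 5*(n**2 + 9*n - 10)/(28*(n**2 + 9*n + 18)).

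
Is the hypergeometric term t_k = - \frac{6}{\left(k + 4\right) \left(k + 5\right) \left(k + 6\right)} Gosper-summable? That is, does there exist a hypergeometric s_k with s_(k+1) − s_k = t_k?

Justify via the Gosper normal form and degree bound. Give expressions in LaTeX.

Yes. s_k = \frac{3 k \left(- k - 9\right)}{20 \left(k + 4\right) \left(k + 5\right)}.

t_(k+1)/t_k = (k + 4)/(k + 7).
A = k + 4, B = k + 7, C = 1.
Need (k + 4)·f(k+1) − (k + 6)·f(k) = 1.
deg f ≤ 2 (via 1,1,0).
Coefficient equations give f(k) = k*(k + 9)/40.
Get s_k = R·t_k = 3*k*(-k - 9)/(20*(k + 4)*(k + 5)) with R(k) = B(k−1)f(k)/C(k) = k*(k + 6)*(k + 9)/40.
Check: Δs_k = -6/(k**3 + 15*k**2 + 74*k + 120). ✓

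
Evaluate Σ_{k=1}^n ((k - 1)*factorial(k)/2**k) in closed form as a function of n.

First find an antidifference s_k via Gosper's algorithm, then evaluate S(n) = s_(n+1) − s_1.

Step 1: r(k) = k*(k + 1)/(2*(k - 1)).
Gosper form: A/B · C(k+1)/C(k) with A=k/2 + 1/2, B=1, C=k - 1.
Need (k/2 + 1/2)·f(k+1) − (1)·f(k) = k - 1.
deg f ≤ 0 (via 1,0,1).
Match coefficients ⇒ f(k) = 2.
Certificate R = B(k−1)f/C = 2/(k - 1) gives s_k = 2**(1 - k)*factorial(k).
s_(k+1) − s_k = (k - 1)*factorial(k)/2**k = t_k.
Σ_(k=1)^n t_k = s_(n+1) − s_(1) = (factorial(n + 1)/2**n) − (1), i.e. (-2**n + n*factorial(n) + factorial(n))/2**n.

S(n) = (-2**n + n*factorial(n) + factorial(n))/2**n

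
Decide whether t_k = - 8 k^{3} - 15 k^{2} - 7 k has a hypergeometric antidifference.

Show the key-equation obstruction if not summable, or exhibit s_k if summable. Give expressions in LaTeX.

Yes. s_k = k \left(- 2 k^{3} - k^{2} + 2 k + 1\right).

The ratio is (8*k**2 + 31*k + 30)/(k*(8*k + 7)).
Take A(k)=1, B(k)=1, C(k)=k**3 + 15*k**2/8 + 7*k/8.
Solve (1)·f(k+1) − (1)·f(k) = k**3 + 15*k**2/8 + 7*k/8.
deg f ≤ 4 (via 0,0,3).
Solve for f: f(k) = k*(k - 1)*(k + 1)*(2*k + 1)/8 (degree 4 ≤ 4).
So s_k = (B(k−1)f/C)·t_k = ((k - 1)*(2*k + 1)/(8*k + 7))·t_k = k*(-2*k**3 - k**2 + 2*k + 1).
Verify: k*(-8*k**2 - 15*k - 7) matches t_k.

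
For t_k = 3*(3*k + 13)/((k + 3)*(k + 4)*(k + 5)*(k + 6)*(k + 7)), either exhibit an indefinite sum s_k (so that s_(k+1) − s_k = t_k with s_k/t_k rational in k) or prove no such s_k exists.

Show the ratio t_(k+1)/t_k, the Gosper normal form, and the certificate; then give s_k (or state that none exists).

r(k) = (k + 3)*(3*k + 16)/((k + 8)*(3*k + 13)) after simplifying.
Factor: A=k + 3; B=k + 8; C=k + 13/3.
Set up (k + 3)·f(k+1) − (k + 7)·f(k) − (k + 13/3) = 0.
Bound: deg f ≤ 4.
A polynomial solution: f(k) = k*(k + 4)*(k**2 + 14*k + 63)/270.
R(k) = B(k−1)·f(k)/C(k) = k*(k + 4)*(k + 7)*(k**2 + 14*k + 63)/(90*(3*k + 13)); s_k = R·t_k = k*(k**2 + 14*k + 63)/(30*(k**3 + 14*k**2 + 63*k + 90)).
s_(k+1) − s_k = 3*(3*k + 13)/(k**5 + 25*k**4 + 245*k**3 + 1175*k**2 + 2754*k + 2520) = t_k.

s_k = k*(k**2 + 14*k + 63)/(30*(k**3 + 14*k**2 + 63*k + 90))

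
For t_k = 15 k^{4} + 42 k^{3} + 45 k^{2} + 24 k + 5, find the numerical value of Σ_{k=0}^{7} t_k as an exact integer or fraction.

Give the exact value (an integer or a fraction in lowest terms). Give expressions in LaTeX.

Σ = 110080

r(k) = (15*k**4 + 102*k**3 + 261*k**2 + 300*k + 131)/(15*k**4 + 42*k**3 + 45*k**2 + 24*k + 5) after simplifying.
Factor: A=1; B=1; C=k**4 + 14*k**3/5 + 3*k**2 + 8*k/5 + 1/3.
Set up (1)·f(k+1) − (1)·f(k) − (k**4 + 14*k**3/5 + 3*k**2 + 8*k/5 + 1/3) = 0.
From deg A=0, deg B=0, deg C=4: d=5.
Coefficient equations give f(k) = k**3*(3*k**2 + 3*k - 1)/15.
R(k) = B(k−1)·f(k)/C(k) = k**3*(3*k**2 + 3*k - 1)/(15*k**4 + 42*k**3 + 45*k**2 + 24*k + 5); s_k = R·t_k = k**3*(3*k**2 + 3*k - 1).
Δs = 15*k**4 + 42*k**3 + 45*k**2 + 24*k + 5, as required.
Σ_(k=0)^(7) t_k = s_(8) − s_(0) = 110080 − (0) = 110080.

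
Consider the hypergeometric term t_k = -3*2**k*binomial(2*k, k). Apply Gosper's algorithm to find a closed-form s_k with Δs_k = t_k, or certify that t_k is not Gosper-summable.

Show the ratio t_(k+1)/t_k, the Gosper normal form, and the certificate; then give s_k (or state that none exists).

Compute t_(k+1)/t_k: get 4*(2*k + 1)/(k + 1).
Take A(k)=8*k + 4, B(k)=k + 1, C(k)=1.
Need (8*k + 4)·f(k+1) − (k)·f(k) = 1.
d = -1 from the (1,1,0) case.
Bound -1 < 0, so the key equation has no polynomial solution.

none (Gosper's algorithm certifies no s_k)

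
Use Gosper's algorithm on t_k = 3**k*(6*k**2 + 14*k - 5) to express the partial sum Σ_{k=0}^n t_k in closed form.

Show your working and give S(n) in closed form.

S(n) = 9*3**n*n**2 + 12*3**n*n - 9*3**n + 4

Step 1: r(k) = 3*(6*k**2 + 26*k + 15)/(6*k**2 + 14*k - 5).
So A=3 and B=1, with C=k**2 + 7*k/3 - 5/6.
Solve (3)·f(k+1) − (1)·f(k) = k**2 + 7*k/3 - 5/6.
Bound: deg f ≤ 2.
Match coefficients ⇒ f(k) = (3*k**2 - 2*k - 4)/6.
Get s_k = R·t_k = 3**k*(3*k**2 - 2*k - 4) with R(k) = B(k−1)f(k)/C(k) = (3*k**2 - 2*k - 4)/(6*k**2 + 14*k - 5).
Verify: 3**k*(6*k**2 + 14*k - 5) matches t_k.
Σ_(k=0)^n t_k = s_(n+1) − s_(0) = (3**(n + 1)*(3*n**2 + 4*n - 3)) − (-4), i.e. 9*3**n*n**2 + 12*3**n*n - 9*3**n + 4.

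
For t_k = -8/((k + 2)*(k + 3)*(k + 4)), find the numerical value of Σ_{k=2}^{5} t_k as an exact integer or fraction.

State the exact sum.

The ratio is (k + 2)/(k + 5).
So A=k + 2 and B=k + 5, with C=1.
Solve (k + 2)·f(k+1) − (k + 4)·f(k) = 1.
deg f ≤ 2 (via 1,1,0).
Solving with deg f ≤ 2: f(k) = k*(k + 5)/12.
Get s_k = R·t_k = 2*k*(-k - 5)/(3*(k + 2)*(k + 3)) with R(k) = B(k−1)f(k)/C(k) = k*(k + 4)*(k + 5)/12.
Check: Δs_k = -8/(k**3 + 9*k**2 + 26*k + 24). ✓
Sum = s_(6) − s_(2); s_(6) = -11/18, s_(2) = -7/15 ⇒ -13/90.

Σ = -13/90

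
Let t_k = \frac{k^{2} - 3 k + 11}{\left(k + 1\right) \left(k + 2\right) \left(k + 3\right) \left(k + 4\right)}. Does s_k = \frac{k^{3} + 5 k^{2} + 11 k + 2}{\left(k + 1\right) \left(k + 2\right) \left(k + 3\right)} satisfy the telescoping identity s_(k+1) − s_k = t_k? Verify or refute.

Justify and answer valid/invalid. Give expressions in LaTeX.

Valid — Δs_k = t_k.

s_(k+1) = (11*k + (k + 1)**3 + 5*(k + 1)**2 + 13)/((k + 2)*(k + 3)*(k + 4))
s_(k+1) − s_k = (k**2 - 3*k + 11)/(k**4 + 10*k**3 + 35*k**2 + 50*k + 24)
(s_(k+1) − s_k) − t_k = 0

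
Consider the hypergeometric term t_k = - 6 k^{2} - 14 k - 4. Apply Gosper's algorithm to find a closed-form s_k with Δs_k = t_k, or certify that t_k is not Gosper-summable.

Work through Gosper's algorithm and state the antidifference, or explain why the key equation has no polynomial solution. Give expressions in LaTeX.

r(k) = (3*k**2 + 13*k + 12)/(3*k**2 + 7*k + 2) after simplifying.
So A=1 and B=1, with C=k**2 + 7*k/3 + 2/3.
Key eq: (1)·f(k+1) = (1)·f(k) + (k**2 + 7*k/3 + 2/3).
From deg A=0, deg B=0, deg C=2: d=3.
Coefficient equations give f(k) = k*(k**2 + 2*k - 1)/3.
Then R = B(k−1)f/C = k*(k**2 + 2*k - 1)/((k + 2)*(3*k + 1)), so s_k = R(k)·t_k = 2*k*(-k**2 - 2*k + 1).
s_(k+1) − s_k = -6*k**2 - 14*k - 4 = t_k.

s_k = 2 k \left(- k^{2} - 2 k + 1\right)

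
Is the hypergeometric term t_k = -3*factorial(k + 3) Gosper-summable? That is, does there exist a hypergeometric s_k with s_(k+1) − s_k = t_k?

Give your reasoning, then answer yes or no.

No — t_k has no hypergeometric antidifference.

t_(k+1)/t_k = k + 4.
A = k + 4, B = 1, C = 1.
f must satisfy (k + 4)·f(k+1) − (1)·f(k) = 1.
Bound: deg f ≤ -1.
d = -1 < 0 ⇒ no nonzero polynomial f; not summable.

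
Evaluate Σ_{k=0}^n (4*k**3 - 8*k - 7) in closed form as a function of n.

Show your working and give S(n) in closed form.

Ratio r(k) = (8*k - 4*(k + 1)**3 + 15)/(-4*k**3 + 8*k + 7).
Normal form (A,B,C) = (1, 1, k**3 - 2*k - 7/4).
Solve (1)·f(k+1) − (1)·f(k) = k**3 - 2*k - 7/4.
Bound: deg f ≤ 4.
Match coefficients ⇒ f(k) = k*(k**3 - 2*k**2 - 3*k - 3)/4.
R(k) = B(k−1)·f(k)/C(k) = k*(k**3 - 2*k**2 - 3*k - 3)/(4*k**3 - 8*k - 7); s_k = R·t_k = k*(k**3 - 2*k**2 - 3*k - 3).
Δs = 4*k**3 - 8*k - 7, as required.
Evaluate: s_(n+1) = n**4 + 2*n**3 - 3*n**2 - 11*n - 7; subtract s_(0) = 0 ⇒ S(n) = n**4 + 2*n**3 - 3*n**2 - 11*n - 7.

S(n) = n**4 + 2*n**3 - 3*n**2 - 11*n - 7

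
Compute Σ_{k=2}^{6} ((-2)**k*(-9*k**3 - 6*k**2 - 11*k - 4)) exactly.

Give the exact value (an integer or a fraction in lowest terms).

Σ = -109368

Step 1: r(k) = 2*(-9*k**3 - 33*k**2 - 50*k - 30)/(9*k**3 + 6*k**2 + 11*k + 4).
Gosper form: A/B · C(k+1)/C(k) with A=-2, B=1, C=k**3 + 2*k**2/3 + 11*k/9 + 4/9.
Need (-2)·f(k+1) − (1)·f(k) = k**3 + 2*k**2/3 + 11*k/9 + 4/9.
deg f ≤ 3 (via 0,0,3).
Match coefficients ⇒ f(k) = -k*(3*k**2 - 4*k + 3)/9.
Then R = B(k−1)f/C = -k*(3*k**2 - 4*k + 3)/(9*k**3 + 6*k**2 + 11*k + 4), so s_k = R(k)·t_k = (-2)**k*k*(3*k**2 - 4*k + 3).
Verify: (-2)**k*(-9*k**3 - 6*k**2 - 11*k - 4) matches t_k.
Sum = s_(7) − s_(2); s_(7) = -109312, s_(2) = 56 ⇒ -109368.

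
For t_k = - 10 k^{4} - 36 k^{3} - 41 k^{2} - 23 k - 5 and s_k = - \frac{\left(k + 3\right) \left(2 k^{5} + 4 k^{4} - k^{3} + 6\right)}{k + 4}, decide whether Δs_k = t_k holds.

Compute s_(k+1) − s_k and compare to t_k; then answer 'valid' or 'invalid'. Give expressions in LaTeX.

s_(k+1) = -(k + 4)*(2*(k + 1)**5 + 4*(k + 1)**4 - (k + 1)**3 + 6)/(k + 5)
s_(k+1) − s_k = (-10*k**6 - 118*k**5 - 493*k**4 - 926*k**3 - 845*k**2 - 408*k - 86)/(k**2 + 9*k + 20)
(s_(k+1) − s_k) − t_k = (8*k**5 + 72*k**4 + 186*k**3 + 187*k**2 + 97*k + 14)/(k**2 + 9*k + 20)

Invalid: residual \frac{8 k^{5} + 72 k^{4} + 186 k^{3} + 187 k^{2} + 97 k + 14}{k^{2} + 9 k + 20} ≠ 0.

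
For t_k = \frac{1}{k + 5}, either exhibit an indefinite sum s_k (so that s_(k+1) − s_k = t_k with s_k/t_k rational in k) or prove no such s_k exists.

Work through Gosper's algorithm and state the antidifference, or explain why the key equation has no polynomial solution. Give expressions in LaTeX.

The ratio is (k + 5)/(k + 6).
Gosper form: A/B · C(k+1)/C(k) with A=k + 5, B=k + 6, C=1.
Key eq: (k + 5)·f(k+1) = (k + 5)·f(k) + (1).
From deg A=1, deg B=1, deg C=0: d=0.
f = c0 ⇒ A·f(k+1) − B(k−1)·f(k) − C = -1. The system {-1 = 0} is inconsistent; no antidifference.

none — t_k is not Gosper-summable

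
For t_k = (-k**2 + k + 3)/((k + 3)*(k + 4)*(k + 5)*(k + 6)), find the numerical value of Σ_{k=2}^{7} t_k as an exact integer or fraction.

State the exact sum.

Σ = -41/4620

r(k) = (k + 3)*(k - (k + 1)**2 + 4)/((k + 7)*(-k**2 + k + 3)) after simplifying.
So A=k + 3 and B=k + 7, with C=k**2 - k - 3.
Need (k + 3)·f(k+1) − (k + 6)·f(k) = k**2 - k - 3.
d = 3 from the (1,1,2) case.
Solving with deg f ≤ 3: f(k) = k*(k**2 - 8*k - 13)/20.
So s_k = (B(k−1)f/C)·t_k = (k*(k + 6)*(k**2 - 8*k - 13)/(20*(k**2 - k - 3)))·t_k = k*(-k**2 + 8*k + 13)/(20*(k + 3)*(k + 4)*(k + 5)).
Verify: (-k**2 + k + 3)/(k**4 + 18*k**3 + 119*k**2 + 342*k + 360) matches t_k.
Telescoping: Σ = s_(8) − s_(2) = 1/330 − (1/84) = -41/4620.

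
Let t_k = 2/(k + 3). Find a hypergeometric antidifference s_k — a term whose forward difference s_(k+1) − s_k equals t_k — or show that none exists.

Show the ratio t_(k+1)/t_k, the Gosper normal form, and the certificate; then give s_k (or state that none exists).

The ratio is (k + 3)/(k + 4).
Normal form (A,B,C) = (k + 3, k + 4, 1).
Key eq: (k + 3)·f(k+1) = (k + 3)·f(k) + (1).
deg f ≤ 0 (via 1,1,0).
Generic f = c0 gives residual -1; -1 = 0 cannot hold, so t_k is not Gosper-summable.

not Gosper-summable; s_k does not exist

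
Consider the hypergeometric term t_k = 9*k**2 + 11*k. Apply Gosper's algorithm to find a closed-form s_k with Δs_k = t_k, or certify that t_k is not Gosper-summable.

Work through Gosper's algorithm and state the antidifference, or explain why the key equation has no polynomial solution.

s_k = k*(3*k**2 + k - 4)

t_(k+1)/t_k = (9*k**2 + 29*k + 20)/(k*(9*k + 11)).
Gosper form: A/B · C(k+1)/C(k) with A=1, B=1, C=k**2 + 11*k/9.
Key eq: (1)·f(k+1) = (1)·f(k) + (k**2 + 11*k/9).
Bound: deg f ≤ 3.
Solving with deg f ≤ 3: f(k) = k*(k - 1)*(3*k + 4)/9.
R(k) = B(k−1)·f(k)/C(k) = (k - 1)*(3*k + 4)/(9*k + 11); s_k = R·t_k = k*(3*k**2 + k - 4).
Δs = k*(9*k + 11), as required.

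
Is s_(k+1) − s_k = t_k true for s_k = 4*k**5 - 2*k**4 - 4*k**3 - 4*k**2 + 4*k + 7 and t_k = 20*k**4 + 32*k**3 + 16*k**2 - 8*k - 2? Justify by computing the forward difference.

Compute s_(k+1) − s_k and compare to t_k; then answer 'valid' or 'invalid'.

Valid — Δs_k = t_k.

s_(k+1) = 4*k**5 + 18*k**4 + 28*k**3 + 12*k**2 - 4*k + 5
s_(k+1) − s_k = 20*k**4 + 32*k**3 + 16*k**2 - 8*k - 2
(s_(k+1) − s_k) − t_k = 0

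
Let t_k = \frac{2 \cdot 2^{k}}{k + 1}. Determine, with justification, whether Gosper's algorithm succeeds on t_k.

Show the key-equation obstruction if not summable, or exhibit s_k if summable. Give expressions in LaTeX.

r(k) = 2*(k + 1)/(k + 2) after simplifying.
Normal form (A,B,C) = (2*k + 2, k + 2, 1).
f must satisfy (2*k + 2)·f(k+1) − (k + 1)·f(k) = 1.
Degrees (1,1,0) ⇒ d ≤ -1.
Bound -1 < 0, so the key equation has no polynomial solution.

No — negative degree bound, so no certificate f.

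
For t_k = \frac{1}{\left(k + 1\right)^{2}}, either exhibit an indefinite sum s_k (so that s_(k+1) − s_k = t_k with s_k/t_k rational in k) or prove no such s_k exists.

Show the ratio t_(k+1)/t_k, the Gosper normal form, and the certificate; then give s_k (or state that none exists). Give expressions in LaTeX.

r(k) = (k + 1)**2/(k + 2)**2 after simplifying.
Normal form (A,B,C) = (k**2 + 2*k + 1, k**2 + 4*k + 4, 1).
f must satisfy (k**2 + 2*k + 1)·f(k+1) − (k**2 + 2*k + 1)·f(k) = 1.
Bound: deg f ≤ 0.
f = c0 ⇒ A·f(k+1) − B(k−1)·f(k) − C = -1. The system {-1 = 0} is inconsistent; no antidifference.

none — t_k is not Gosper-summable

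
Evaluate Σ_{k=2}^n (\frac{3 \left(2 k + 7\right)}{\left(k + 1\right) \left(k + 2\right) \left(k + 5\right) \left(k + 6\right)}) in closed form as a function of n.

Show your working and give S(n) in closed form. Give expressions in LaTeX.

r(k) = (k + 1)*(k + 5)*(2*k + 9)/((k + 3)*(k + 7)*(2*k + 7)) after simplifying.
Normal form (A,B,C) = (k + 1, k + 7, k**3 + 21*k**2/2 + 73*k/2 + 42).
Key eq: (k + 1)·f(k+1) = (k + 6)·f(k) + (k**3 + 21*k**2/2 + 73*k/2 + 42).
d = 5 from the (1,1,3) case.
Match coefficients ⇒ f(k) = k*(k + 2)*(k + 3)*(k + 4)*(k + 6)/10.
Get s_k = R·t_k = 3*k*(k + 6)/(5*(k**2 + 6*k + 5)) with R(k) = B(k−1)f(k)/C(k) = k*(k + 2)*(k + 6)**2/(5*(2*k + 7)).
Check: Δs_k = 3*(2*k + 7)/(k**4 + 14*k**3 + 65*k**2 + 112*k + 60). ✓
Telescope: S(n) = s_(n+1) − s_(2) = 3*(n**2 + 8*n + 7)/(5*(n**2 + 8*n + 12)) − (16/35) = (n**2 + 8*n - 9)/(7*(n**2 + 8*n + 12)).

S(n) = \frac{n^{2} + 8 n - 9}{7 \left(n^{2} + 8 n + 12\right)}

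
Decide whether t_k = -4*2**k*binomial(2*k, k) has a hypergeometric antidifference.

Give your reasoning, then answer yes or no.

Compute t_(k+1)/t_k: get 4*(2*k + 1)/(k + 1).
A = 8*k + 4, B = k + 1, C = 1.
Solve (8*k + 4)·f(k+1) − (k)·f(k) = 1.
d = -1 from the (1,1,0) case.
Negative degree bound (-1): no f exists, t_k not Gosper-summable.

No; the degree bound rules out any f.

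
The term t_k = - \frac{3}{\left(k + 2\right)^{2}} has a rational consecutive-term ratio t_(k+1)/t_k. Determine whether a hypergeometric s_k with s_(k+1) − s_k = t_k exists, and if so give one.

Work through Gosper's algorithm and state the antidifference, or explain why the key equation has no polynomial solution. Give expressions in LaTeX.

r(k) = (k + 2)**2/(k + 3)**2 after simplifying.
Normal form (A,B,C) = (k**2 + 4*k + 4, k**2 + 6*k + 9, 1).
Solve (k**2 + 4*k + 4)·f(k+1) − (k**2 + 4*k + 4)·f(k) = 1.
From deg A=2, deg B=2, deg C=0: d=0.
Generic f = c0 gives residual -1; -1 = 0 cannot hold, so t_k is not Gosper-summable.

not Gosper-summable; s_k does not exist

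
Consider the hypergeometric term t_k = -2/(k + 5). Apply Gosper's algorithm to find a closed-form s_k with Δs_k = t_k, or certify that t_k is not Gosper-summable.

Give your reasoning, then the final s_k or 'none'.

no hypergeometric antidifference exists

Step 1: r(k) = (k + 5)/(k + 6).
Take A(k)=k + 5, B(k)=k + 6, C(k)=1.
f must satisfy (k + 5)·f(k+1) − (k + 5)·f(k) = 1.
Bound: deg f ≤ 0.
Put f(k) = c0: A·f(k+1) − B(k−1)·f(k) − C = -1; need -1 = 0 — inconsistent ⇒ no f, not summable.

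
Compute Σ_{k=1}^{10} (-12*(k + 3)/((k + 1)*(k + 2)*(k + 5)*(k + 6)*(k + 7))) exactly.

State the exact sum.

Σ = -265/5712

t_(k+1)/t_k = (k + 1)*(k + 4)*(k + 5)/((k + 3)**2*(k + 8)).
Normal form (A,B,C) = (k + 1, k + 8, k**3 + 10*k**2 + 33*k + 36).
Solve (k + 1)·f(k+1) − (k + 7)·f(k) = k**3 + 10*k**2 + 33*k + 36.
Degrees (1,1,3) ⇒ d ≤ 6.
Coefficient equations give f(k) = k*(k + 2)*(k + 3)*(k + 4)*(k**2 + 12*k + 41)/90.
Then R = B(k−1)f/C = k*(k + 2)*(k + 7)*(k**2 + 12*k + 41)/(90*(k + 3)), so s_k = R(k)·t_k = 2*k*(-k**2 - 12*k - 41)/(15*(k**3 + 12*k**2 + 41*k + 30)).
Δs = 12*(-k - 3)/(k**5 + 21*k**4 + 163*k**3 + 567*k**2 + 844*k + 420), as required.
Telescoping: Σ = s_(11) − s_(1) = -539/4080 − (-3/35) = -265/5712.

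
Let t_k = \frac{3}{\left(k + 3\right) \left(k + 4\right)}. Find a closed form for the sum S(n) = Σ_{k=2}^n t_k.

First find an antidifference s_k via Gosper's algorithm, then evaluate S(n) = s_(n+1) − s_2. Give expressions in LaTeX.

r(k) = (k + 3)/(k + 5) after simplifying.
Normal form (A,B,C) = (k + 3, k + 5, 1).
Key eq: (k + 3)·f(k+1) = (k + 4)·f(k) + (1).
deg f ≤ 1 (via 1,1,0).
A polynomial solution: f(k) = k/3.
So s_k = (B(k−1)f/C)·t_k = (k*(k + 4)/3)·t_k = k/(k + 3).
Check: Δs_k = 3/(k**2 + 7*k + 12). ✓
Σ_(k=2)^n t_k = s_(n+1) − s_(2) = ((n + 1)/(n + 4)) − (2/5), i.e. 3*(n - 1)/(5*(n + 4)).

S(n) = \frac{3 \left(n - 1\right)}{5 \left(n + 4\right)}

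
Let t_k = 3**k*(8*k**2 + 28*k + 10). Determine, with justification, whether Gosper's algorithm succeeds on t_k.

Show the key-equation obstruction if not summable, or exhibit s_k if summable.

t_(k+1)/t_k = 3*(4*k**2 + 22*k + 23)/(4*k**2 + 14*k + 5).
Factor: A=3; B=1; C=k**2 + 7*k/2 + 5/4.
Set up (3)·f(k+1) − (1)·f(k) − (k**2 + 7*k/2 + 5/4) = 0.
Degrees (0,0,2) ⇒ d ≤ 2.
Solving with deg f ≤ 2: f(k) = (2*k**2 + k - 2)/4.
Certificate R = B(k−1)f/C = (2*k**2 + k - 2)/(4*k**2 + 14*k + 5) gives s_k = 2*3**k*(2*k**2 + k - 2).
Verify: 3**k*(8*k**2 + 28*k + 10) matches t_k.

Yes. s_k = 2*3**k*(2*k**2 + k - 2).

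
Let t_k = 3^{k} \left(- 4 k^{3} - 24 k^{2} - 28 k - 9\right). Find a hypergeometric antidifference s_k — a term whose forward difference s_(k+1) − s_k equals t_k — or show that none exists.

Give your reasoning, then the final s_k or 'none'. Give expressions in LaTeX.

r(k) = 3*(4*k**3 + 36*k**2 + 88*k + 65)/(4*k**3 + 24*k**2 + 28*k + 9) after simplifying.
Take A(k)=3, B(k)=1, C(k)=k**3 + 6*k**2 + 7*k + 9/4.
Solve (3)·f(k+1) − (1)·f(k) = k**3 + 6*k**2 + 7*k + 9/4.
Degrees (0,0,3) ⇒ d ≤ 3.
Solve for f: f(k) = (2*k**3 + 3*k**2 - 4*k + 3)/4 (degree 3 ≤ 3).
Then R = B(k−1)f/C = (2*k**3 + 3*k**2 - 4*k + 3)/(4*k**3 + 24*k**2 + 28*k + 9), so s_k = R(k)·t_k = 3**k*(-2*k**3 - 3*k**2 + 4*k - 3).
s_(k+1) − s_k = 3**k*(-4*k**3 - 24*k**2 - 28*k - 9) = t_k.

s_k = 3^{k} \left(- 2 k^{3} - 3 k^{2} + 4 k - 3\right)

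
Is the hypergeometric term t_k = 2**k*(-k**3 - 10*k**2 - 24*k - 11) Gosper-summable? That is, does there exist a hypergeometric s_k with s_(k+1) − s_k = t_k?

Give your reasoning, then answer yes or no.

t_(k+1)/t_k = 2*(k**3 + 13*k**2 + 47*k + 46)/(k**3 + 10*k**2 + 24*k + 11).
Normal form (A,B,C) = (2, 1, k**3 + 10*k**2 + 24*k + 11).
Need (2)·f(k+1) − (1)·f(k) = k**3 + 10*k**2 + 24*k + 11.
Degrees (0,0,3) ⇒ d ≤ 3.
Solving with deg f ≤ 3: f(k) = (k + 3)*(k**2 + k - 1).
Certificate R = B(k−1)f/C = (k + 3)*(k**2 + k - 1)/(k**3 + 10*k**2 + 24*k + 11) gives s_k = 2**k*(-k**3 - 4*k**2 - 2*k + 3).
Check: Δs_k = 2**k*(-k**3 - 10*k**2 - 24*k - 11). ✓

Yes. s_k = 2**k*(-k**3 - 4*k**2 - 2*k + 3).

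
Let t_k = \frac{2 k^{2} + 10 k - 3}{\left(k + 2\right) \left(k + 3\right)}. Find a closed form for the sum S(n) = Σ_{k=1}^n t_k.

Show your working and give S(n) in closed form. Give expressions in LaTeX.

S(n) = \frac{n \left(2 n + 1\right)}{n + 3}

Step 1: r(k) = (k + 2)*(10*k + 2*(k + 1)**2 + 7)/((k + 4)*(2*k**2 + 10*k - 3)).
So A=k + 2 and B=k + 4, with C=k**2 + 5*k - 3/2.
Solve (k + 2)·f(k+1) − (k + 3)·f(k) = k**2 + 5*k - 3/2.
d = 2 from the (1,1,2) case.
A polynomial solution: f(k) = k*(4*k - 7)/4.
So s_k = (B(k−1)f/C)·t_k = (k*(k + 3)*(4*k - 7)/(2*(2*k**2 + 10*k - 3)))·t_k = k*(4*k - 7)/(2*(k + 2)).
Δs = (2*k**2 + 10*k - 3)/(k**2 + 5*k + 6), as required.
s_(n+1) = (4*n**2 + n - 3)/(2*(n + 3)) and s_(1) = -1/2, so S(n) = n*(2*n + 1)/(n + 3).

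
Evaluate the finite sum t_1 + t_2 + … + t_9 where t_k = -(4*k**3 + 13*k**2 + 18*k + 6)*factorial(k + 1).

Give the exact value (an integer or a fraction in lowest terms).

Σ = -16206220798

The ratio is (4*k**4 + 33*k**3 + 106*k**2 + 153*k + 82)/(4*k**3 + 13*k**2 + 18*k + 6).
Gosper form: A/B · C(k+1)/C(k) with A=k + 2, B=1, C=k**3 + 13*k**2/4 + 9*k/2 + 3/2.
Set up (k + 2)·f(k+1) − (1)·f(k) − (k**3 + 13*k**2/4 + 9*k/2 + 3/2) = 0.
deg f ≤ 2 (via 1,0,3).
Match coefficients ⇒ f(k) = (4*k**2 + k - 4)/4.
Certificate R = B(k−1)f/C = (4*k**2 + k - 4)/(4*k**3 + 13*k**2 + 18*k + 6) gives s_k = -(4*k**2 + k - 4)*factorial(k + 1).
Δs = -(4*k**3 + 13*k**2 + 18*k + 6)*factorial(k + 1), as required.
Telescoping: Σ = s_(10) − s_(1) = -16206220800 − (-2) = -16206220798.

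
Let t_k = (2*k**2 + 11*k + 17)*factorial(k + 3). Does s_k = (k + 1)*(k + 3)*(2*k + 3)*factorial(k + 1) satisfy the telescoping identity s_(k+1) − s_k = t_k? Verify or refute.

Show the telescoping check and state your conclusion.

Invalid: residual -(2*k**3 + 15*k**2 + 37*k + 31)*factorial(k + 1) ≠ 0.

s_(k+1) = (k + 2)*(k + 4)*(2*k + 5)*factorial(k + 2)
s_(k+1) − s_k = (2*k**4 + 19*k**3 + 69*k**2 + 114*k + 71)*factorial(k + 1)
(s_(k+1) − s_k) − t_k = -(2*k**3 + 15*k**2 + 37*k + 31)*factorial(k + 1)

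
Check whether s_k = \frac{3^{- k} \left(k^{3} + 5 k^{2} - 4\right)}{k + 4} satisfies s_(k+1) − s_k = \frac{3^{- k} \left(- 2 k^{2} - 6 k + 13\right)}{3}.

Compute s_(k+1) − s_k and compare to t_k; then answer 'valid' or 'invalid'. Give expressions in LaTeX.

Invalid: residual \frac{3^{- k} \left(2 k^{3} + 17 k^{2} + 23 k - 64\right)}{k^{2} + 9 k + 20} ≠ 0.

s_(k+1) = ((k + 1)**3 + 5*(k + 1)**2 - 4)/(3*3**k*(k + 5))
s_(k+1) − s_k = 2*(-k**4 - 9*k**3 - 15*k**2 + 33*k + 34)/(3*3**k*(k**2 + 9*k + 20))
(s_(k+1) − s_k) − t_k = (2*k**3 + 17*k**2 + 23*k - 64)/(3**k*(k**2 + 9*k + 20))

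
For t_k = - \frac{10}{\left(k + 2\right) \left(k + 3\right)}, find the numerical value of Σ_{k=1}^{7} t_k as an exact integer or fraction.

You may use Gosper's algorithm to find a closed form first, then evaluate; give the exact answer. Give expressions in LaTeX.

t_(k+1)/t_k = (k + 2)/(k + 4).
Factor: A=k + 2; B=k + 4; C=1.
Need (k + 2)·f(k+1) − (k + 3)·f(k) = 1.
deg f ≤ 1 (via 1,1,0).
A polynomial solution: f(k) = k/2.
Then R = B(k−1)f/C = k*(k + 3)/2, so s_k = R(k)·t_k = -5*k/(k + 2).
Δs = -10/(k**2 + 5*k + 6), as required.
Telescoping: Σ = s_(8) − s_(1) = -4 − (-5/3) = -7/3.

Σ = -7/3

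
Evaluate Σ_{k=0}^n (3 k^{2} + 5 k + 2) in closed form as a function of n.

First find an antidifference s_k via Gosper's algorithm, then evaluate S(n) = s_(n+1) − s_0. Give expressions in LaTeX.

S(n) = n^{3} + 4 n^{2} + 5 n + 2

t_(k+1)/t_k = (3*k**2 + 11*k + 10)/(3*k**2 + 5*k + 2).
Factor: A=1; B=1; C=k**2 + 5*k/3 + 2/3.
Solve (1)·f(k+1) − (1)·f(k) = k**2 + 5*k/3 + 2/3.
Bound: deg f ≤ 3.
Coefficient equations give f(k) = k**2*(k + 1)/3.
Then R = B(k−1)f/C = k**2/(3*k + 2), so s_k = R(k)·t_k = k**2*(k + 1).
Verify: 3*k**2 + 5*k + 2 matches t_k.
Telescope: S(n) = s_(n+1) − s_(0) = n**3 + 4*n**2 + 5*n + 2 − (0) = n**3 + 4*n**2 + 5*n + 2.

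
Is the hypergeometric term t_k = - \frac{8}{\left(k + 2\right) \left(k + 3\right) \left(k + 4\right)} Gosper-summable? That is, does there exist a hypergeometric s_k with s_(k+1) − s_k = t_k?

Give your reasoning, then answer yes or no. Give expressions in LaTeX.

Compute t_(k+1)/t_k: get (k + 2)/(k + 5).
Take A(k)=k + 2, B(k)=k + 5, C(k)=1.
Key eq: (k + 2)·f(k+1) = (k + 4)·f(k) + (1).
From deg A=1, deg B=1, deg C=0: d=2.
Coefficient equations give f(k) = k*(k + 5)/12.
R(k) = B(k−1)·f(k)/C(k) = k*(k + 4)*(k + 5)/12; s_k = R·t_k = 2*k*(-k - 5)/(3*(k + 2)*(k + 3)).
Δs = -8/(k**3 + 9*k**2 + 26*k + 24), as required.

Yes. s_k = \frac{2 k \left(- k - 5\right)}{3 \left(k + 2\right) \left(k + 3\right)}.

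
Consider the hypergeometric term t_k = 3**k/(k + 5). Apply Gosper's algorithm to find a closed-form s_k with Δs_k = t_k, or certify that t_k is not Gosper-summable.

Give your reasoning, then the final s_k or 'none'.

t_(k+1)/t_k = 3*(k + 5)/(k + 6).
Normal form (A,B,C) = (3*k + 15, k + 6, 1).
Solve (3*k + 15)·f(k+1) − (k + 5)·f(k) = 1.
From deg A=1, deg B=1, deg C=0: d=-1.
Bound -1 < 0, so the key equation has no polynomial solution.

none — t_k is not Gosper-summable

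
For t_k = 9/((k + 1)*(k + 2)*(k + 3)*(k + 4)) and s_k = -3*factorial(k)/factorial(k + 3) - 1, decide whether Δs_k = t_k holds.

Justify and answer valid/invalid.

valid (s_(k+1) − s_k reduces to t_k)

s_(k+1) = -3*factorial(k + 1)/factorial(k + 4) - 1
s_(k+1) − s_k = 9/((k + 1)*(k + 2)*(k + 3)*(k + 4))
(s_(k+1) − s_k) − t_k = 0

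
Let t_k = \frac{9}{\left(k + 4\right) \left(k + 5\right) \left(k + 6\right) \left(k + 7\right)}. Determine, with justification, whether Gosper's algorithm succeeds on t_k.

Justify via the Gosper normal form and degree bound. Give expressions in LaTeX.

Yes. s_k = \frac{k \left(k^{2} + 15 k + 74\right)}{40 \left(k + 4\right) \left(k + 5\right) \left(k + 6\right)}.

t_(k+1)/t_k = (k + 4)/(k + 8).
Take A(k)=k + 4, B(k)=k + 8, C(k)=1.
Need (k + 4)·f(k+1) − (k + 7)·f(k) = 1.
Bound: deg f ≤ 3.
Match coefficients ⇒ f(k) = k*(k**2 + 15*k + 74)/360.
Get s_k = R·t_k = k*(k**2 + 15*k + 74)/(40*(k + 4)*(k + 5)*(k + 6)) with R(k) = B(k−1)f(k)/C(k) = k*(k + 7)*(k**2 + 15*k + 74)/360.
Verify: 9/(k**4 + 22*k**3 + 179*k**2 + 638*k + 840) matches t_k.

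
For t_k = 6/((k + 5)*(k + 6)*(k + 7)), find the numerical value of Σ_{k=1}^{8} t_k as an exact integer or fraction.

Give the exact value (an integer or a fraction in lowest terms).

Σ = 2/35

The ratio is (k + 5)/(k + 8).
So A=k + 5 and B=k + 8, with C=1.
Need (k + 5)·f(k+1) − (k + 7)·f(k) = 1.
From deg A=1, deg B=1, deg C=0: d=2.
A polynomial solution: f(k) = k*(k + 11)/60.
Then R = B(k−1)f/C = k*(k + 7)*(k + 11)/60, so s_k = R(k)·t_k = k*(k + 11)/(10*(k + 5)*(k + 6)).
s_(k+1) − s_k = 6/(k**3 + 18*k**2 + 107*k + 210) = t_k.
Σ_(k=1)^(8) t_k = s_(9) − s_(1) = 3/35 − (1/35) = 2/35.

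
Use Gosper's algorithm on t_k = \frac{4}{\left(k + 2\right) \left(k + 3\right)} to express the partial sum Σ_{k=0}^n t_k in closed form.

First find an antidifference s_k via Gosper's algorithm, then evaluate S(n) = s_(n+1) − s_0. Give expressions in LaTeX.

Ratio r(k) = (k + 2)/(k + 4).
Factor: A=k + 2; B=k + 4; C=1.
Key eq: (k + 2)·f(k+1) = (k + 3)·f(k) + (1).
Bound: deg f ≤ 1.
Solve for f: f(k) = k/2 (degree 1 ≤ 1).
Certificate R = B(k−1)f/C = k*(k + 3)/2 gives s_k = 2*k/(k + 2).
Δs = 4/(k**2 + 5*k + 6), as required.
Telescope: S(n) = s_(n+1) − s_(0) = 2*(n + 1)/(n + 3) − (0) = 2*(n + 1)/(n + 3).

S(n) = \frac{2 \left(n + 1\right)}{n + 3}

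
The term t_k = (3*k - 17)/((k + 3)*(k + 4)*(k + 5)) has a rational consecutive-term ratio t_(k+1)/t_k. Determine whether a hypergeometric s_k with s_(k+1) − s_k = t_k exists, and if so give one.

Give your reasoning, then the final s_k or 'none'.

s_k = k*(-k - 16)/(3*(k + 3)*(k + 4))

Step 1: r(k) = (k + 3)*(3*k - 14)/((k + 6)*(3*k - 17)).
So A=k + 3 and B=k + 6, with C=k - 17/3.
Need (k + 3)·f(k+1) − (k + 5)·f(k) = k - 17/3.
From deg A=1, deg B=1, deg C=1: d=2.
A polynomial solution: f(k) = -k*(k + 16)/9.
Then R = B(k−1)f/C = -k*(k + 5)*(k + 16)/(3*(3*k - 17)), so s_k = R(k)·t_k = k*(-k - 16)/(3*(k + 3)*(k + 4)).
Δs = (3*k - 17)/(k**3 + 12*k**2 + 47*k + 60), as required.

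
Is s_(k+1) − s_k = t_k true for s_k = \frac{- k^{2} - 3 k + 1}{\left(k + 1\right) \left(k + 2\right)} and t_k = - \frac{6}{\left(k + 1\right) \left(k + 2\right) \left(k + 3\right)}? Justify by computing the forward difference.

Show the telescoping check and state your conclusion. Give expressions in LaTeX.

s_(k+1) = (-3*k - (k + 1)**2 - 2)/((k + 2)*(k + 3))
s_(k+1) − s_k = -6/(k**3 + 6*k**2 + 11*k + 6)
(s_(k+1) − s_k) − t_k = 0

valid; difference matches t_k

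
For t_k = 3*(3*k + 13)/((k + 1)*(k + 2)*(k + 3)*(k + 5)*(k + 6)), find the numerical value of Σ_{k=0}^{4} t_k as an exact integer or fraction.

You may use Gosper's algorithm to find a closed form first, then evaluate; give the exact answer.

Σ = 41/140

t_(k+1)/t_k = (k + 1)*(k + 5)*(3*k + 16)/((k + 4)*(k + 7)*(3*k + 13)).
Normal form (A,B,C) = (k + 1, k + 7, k**2 + 25*k/3 + 52/3).
Set up (k + 1)·f(k+1) − (k + 6)·f(k) − (k**2 + 25*k/3 + 52/3) = 0.
From deg A=1, deg B=1, deg C=2: d=5.
Coefficient equations give f(k) = k*(k + 3)*(k + 4)*(k**2 + 8*k + 17)/30.
So s_k = (B(k−1)f/C)·t_k = (k*(k + 3)*(k + 6)*(k**2 + 8*k + 17)/(10*(3*k + 13)))·t_k = 3*k*(k**2 + 8*k + 17)/(10*(k**3 + 8*k**2 + 17*k + 10)).
Check: Δs_k = 3*(3*k + 13)/(k**5 + 17*k**4 + 107*k**3 + 307*k**2 + 396*k + 180). ✓
Σ_(k=0)^(4) t_k = s_(5) − s_(0) = 41/140 − (0) = 41/140.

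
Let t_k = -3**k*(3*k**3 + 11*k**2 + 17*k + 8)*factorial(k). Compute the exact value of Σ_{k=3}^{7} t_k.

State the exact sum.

Σ = -19311382854

t_(k+1)/t_k = 3*(3*k**4 + 23*k**3 + 68*k**2 + 87*k + 39)/(3*k**3 + 11*k**2 + 17*k + 8).
Factor: A=3*k + 3; B=1; C=k**3 + 11*k**2/3 + 17*k/3 + 8/3.
Key eq: (3*k + 3)·f(k+1) = (1)·f(k) + (k**3 + 11*k**2/3 + 17*k/3 + 8/3).
Degrees (1,0,3) ⇒ d ≤ 2.
Solve for f: f(k) = (k**2 + k + 1)/3 (degree 2 ≤ 2).
Get s_k = R·t_k = -3**k*(k**2 + k + 1)*factorial(k) with R(k) = B(k−1)f(k)/C(k) = (k**2 + k + 1)/(3*k**3 + 11*k**2 + 17*k + 8).
Δs = -3**k*(3*k**3 + 11*k**2 + 17*k + 8)*factorial(k), as required.
Σ_(k=3)^(7) t_k = s_(8) − s_(3) = -19311384960 − (-2106) = -19311382854.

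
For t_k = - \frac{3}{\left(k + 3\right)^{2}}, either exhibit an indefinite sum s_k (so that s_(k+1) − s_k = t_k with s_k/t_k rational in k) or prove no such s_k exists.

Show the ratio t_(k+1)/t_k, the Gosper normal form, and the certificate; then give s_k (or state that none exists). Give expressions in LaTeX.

none (Gosper's algorithm certifies no s_k)

Ratio r(k) = (k + 3)**2/(k + 4)**2.
Normal form (A,B,C) = (k**2 + 6*k + 9, k**2 + 8*k + 16, 1).
Key eq: (k**2 + 6*k + 9)·f(k+1) = (k**2 + 6*k + 9)·f(k) + (1).
From deg A=2, deg B=2, deg C=0: d=0.
Put f(k) = c0: A·f(k+1) − B(k−1)·f(k) − C = -1; need -1 = 0 — inconsistent ⇒ no f, not summable.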